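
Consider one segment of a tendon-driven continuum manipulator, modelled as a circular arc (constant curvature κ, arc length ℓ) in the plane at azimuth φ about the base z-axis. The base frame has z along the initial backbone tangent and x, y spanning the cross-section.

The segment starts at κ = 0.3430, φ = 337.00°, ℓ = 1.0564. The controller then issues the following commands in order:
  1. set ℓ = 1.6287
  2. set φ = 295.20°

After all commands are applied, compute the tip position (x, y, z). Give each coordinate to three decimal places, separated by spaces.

0.189 -0.401 1.545

initial: κ=0.3430, φ=337.00°, ℓ=1.0564
cmd 1: set ℓ=1.6287 → (κ,φ,ℓ)=(0.3430,337.00°,1.6287) → tip=(0.4080,-0.1732,1.5453)
cmd 2: set φ=295.20° → (κ,φ,ℓ)=(0.3430,295.20°,1.6287) → tip=(0.1887,-0.4010,1.5453)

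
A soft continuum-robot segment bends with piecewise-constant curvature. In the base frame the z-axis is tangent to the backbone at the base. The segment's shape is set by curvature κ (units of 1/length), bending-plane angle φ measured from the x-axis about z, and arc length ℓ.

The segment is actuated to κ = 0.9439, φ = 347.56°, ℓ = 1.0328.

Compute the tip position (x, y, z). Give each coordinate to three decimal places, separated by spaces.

θ = κ·ℓ = 0.9439 × 1.0328 = 0.97486 rad
ρ = (1 − cos θ)/κ = (1 − 0.56128)/0.9439 = 0.46479
z = sin θ / κ = 0.82762/0.9439 = 0.87681
x = ρ cos φ = 0.46479 × cos(347.56°) = 0.45388
y = ρ sin φ = 0.46479 × sin(347.56°) = -0.10012

0.454 -0.100 0.877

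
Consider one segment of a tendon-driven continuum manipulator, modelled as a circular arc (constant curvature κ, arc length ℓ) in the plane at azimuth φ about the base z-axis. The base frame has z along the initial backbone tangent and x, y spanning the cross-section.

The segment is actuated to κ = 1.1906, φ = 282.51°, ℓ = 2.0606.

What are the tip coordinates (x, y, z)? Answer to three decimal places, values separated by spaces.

0.322 -1.453 0.533

θ = κ·ℓ = 1.1906 × 2.0606 = 2.45335 rad
ρ = (1 − cos θ)/κ = (1 − -0.77236)/1.1906 = 1.48863
z = sin θ / κ = 0.63518/1.1906 = 0.53350
x = ρ cos φ = 1.48863 × cos(282.51°) = 0.32245
y = ρ sin φ = 1.48863 × sin(282.51°) = -1.45329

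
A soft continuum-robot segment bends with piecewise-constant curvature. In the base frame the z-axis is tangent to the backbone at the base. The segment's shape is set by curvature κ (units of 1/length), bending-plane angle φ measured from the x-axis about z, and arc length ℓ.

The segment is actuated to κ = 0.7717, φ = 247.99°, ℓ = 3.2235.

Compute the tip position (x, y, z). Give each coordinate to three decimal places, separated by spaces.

-0.871 -2.155 0.788

θ = κ·ℓ = 0.7717 × 3.2235 = 2.48757 rad
ρ = (1 − cos θ)/κ = (1 − -0.79365)/0.7717 = 2.32428
z = sin θ / κ = 0.60838/0.7717 = 0.78836
x = ρ cos φ = 2.32428 × cos(247.99°) = -0.87107
y = ρ sin φ = 2.32428 × sin(247.99°) = -2.15488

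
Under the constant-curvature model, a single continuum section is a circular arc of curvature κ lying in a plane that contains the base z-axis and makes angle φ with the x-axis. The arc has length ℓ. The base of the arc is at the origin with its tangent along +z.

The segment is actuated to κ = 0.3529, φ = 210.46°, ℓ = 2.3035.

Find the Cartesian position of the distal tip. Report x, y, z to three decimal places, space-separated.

θ = κ·ℓ = 0.3529 × 2.3035 = 0.81291 rad
ρ = (1 − cos θ)/κ = (1 − 0.68739)/0.3529 = 0.88583
z = sin θ / κ = 0.72629/0.3529 = 2.05805
x = ρ cos φ = 0.88583 × cos(210.46°) = -0.76357
y = ρ sin φ = 0.88583 × sin(210.46°) = -0.44906

-0.764 -0.449 2.058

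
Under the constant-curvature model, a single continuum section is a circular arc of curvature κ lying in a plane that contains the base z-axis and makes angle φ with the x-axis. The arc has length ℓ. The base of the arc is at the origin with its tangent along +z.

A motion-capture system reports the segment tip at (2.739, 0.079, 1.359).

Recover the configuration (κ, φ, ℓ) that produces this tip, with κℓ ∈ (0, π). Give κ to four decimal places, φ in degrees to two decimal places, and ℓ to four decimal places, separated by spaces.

0.5858 1.65 3.7910

ρ = √(x²+y²) = √(2.739² + 0.079²) = 2.74014
φ = atan2(y, x) mod 360° = atan2(0.079, 2.739) = 1.6521°
|p|² = ρ² + z² = 2.74014² + 1.359² = 9.35524
κ = 2ρ / |p|² = 2×2.74014 / 9.35524 = 0.58580
θ = 2·atan2(ρ, z) = 2·atan2(2.74014, 1.359) = 2.22077 rad
ℓ = θ/κ = 2.22077/0.58580 = 3.79102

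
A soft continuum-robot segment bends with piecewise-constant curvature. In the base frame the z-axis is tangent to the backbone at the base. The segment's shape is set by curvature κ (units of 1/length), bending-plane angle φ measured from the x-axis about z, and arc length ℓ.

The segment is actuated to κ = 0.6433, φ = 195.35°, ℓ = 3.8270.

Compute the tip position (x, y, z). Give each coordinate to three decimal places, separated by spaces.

θ = κ·ℓ = 0.6433 × 3.8270 = 2.46191 rad
ρ = (1 − cos θ)/κ = (1 − -0.77777)/0.6433 = 2.76352
z = sin θ / κ = 0.62855/0.6433 = 0.97707
x = ρ cos φ = 2.76352 × cos(195.35°) = -2.66494
y = ρ sin φ = 2.76352 × sin(195.35°) = -0.73154

-2.665 -0.732 0.977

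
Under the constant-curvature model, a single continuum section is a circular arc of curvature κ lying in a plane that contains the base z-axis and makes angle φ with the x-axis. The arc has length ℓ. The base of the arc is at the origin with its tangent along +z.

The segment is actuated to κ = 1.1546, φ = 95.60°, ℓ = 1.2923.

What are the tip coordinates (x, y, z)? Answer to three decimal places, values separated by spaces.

-0.078 0.794 0.863

θ = κ·ℓ = 1.1546 × 1.2923 = 1.49209 rad
ρ = (1 − cos θ)/κ = (1 − 0.07863)/1.1546 = 0.79800
z = sin θ / κ = 0.99690/1.1546 = 0.86342
x = ρ cos φ = 0.79800 × cos(95.60°) = -0.07787
y = ρ sin φ = 0.79800 × sin(95.60°) = 0.79419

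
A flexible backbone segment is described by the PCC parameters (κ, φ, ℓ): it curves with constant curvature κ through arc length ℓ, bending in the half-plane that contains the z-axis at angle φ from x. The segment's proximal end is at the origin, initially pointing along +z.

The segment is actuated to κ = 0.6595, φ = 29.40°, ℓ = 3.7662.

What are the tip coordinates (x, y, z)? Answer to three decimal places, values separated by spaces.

θ = κ·ℓ = 0.6595 × 3.7662 = 2.48381 rad
ρ = (1 − cos θ)/κ = (1 − -0.79135)/0.6595 = 2.71622
z = sin θ / κ = 0.61136/0.6595 = 0.92701
x = ρ cos φ = 2.71622 × cos(29.40°) = 2.36641
y = ρ sin φ = 2.71622 × sin(29.40°) = 1.33340

2.366 1.333 0.927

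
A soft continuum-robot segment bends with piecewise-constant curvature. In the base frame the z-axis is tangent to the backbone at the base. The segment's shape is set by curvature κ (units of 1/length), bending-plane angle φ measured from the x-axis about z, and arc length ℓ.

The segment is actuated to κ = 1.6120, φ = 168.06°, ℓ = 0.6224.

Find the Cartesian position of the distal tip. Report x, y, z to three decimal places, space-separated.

θ = κ·ℓ = 1.6120 × 0.6224 = 1.00331 rad
ρ = (1 − cos θ)/κ = (1 − 0.53752)/1.6120 = 0.28690
z = sin θ / κ = 0.84325/1.6120 = 0.52311
x = ρ cos φ = 0.28690 × cos(168.06°) = -0.28069
y = ρ sin φ = 0.28690 × sin(168.06°) = 0.05936

-0.281 0.059 0.523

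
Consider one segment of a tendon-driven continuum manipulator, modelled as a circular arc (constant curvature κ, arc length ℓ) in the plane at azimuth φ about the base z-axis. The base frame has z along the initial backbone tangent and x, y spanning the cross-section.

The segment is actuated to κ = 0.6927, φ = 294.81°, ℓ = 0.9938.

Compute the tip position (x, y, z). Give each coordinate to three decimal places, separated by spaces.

θ = κ·ℓ = 0.6927 × 0.9938 = 0.68841 rad
ρ = (1 − cos θ)/κ = (1 − 0.77226)/0.6927 = 0.32877
z = sin θ / κ = 0.63531/0.6927 = 0.91715
x = ρ cos φ = 0.32877 × cos(294.81°) = 0.13796
y = ρ sin φ = 0.32877 × sin(294.81°) = -0.29843

0.138 -0.298 0.917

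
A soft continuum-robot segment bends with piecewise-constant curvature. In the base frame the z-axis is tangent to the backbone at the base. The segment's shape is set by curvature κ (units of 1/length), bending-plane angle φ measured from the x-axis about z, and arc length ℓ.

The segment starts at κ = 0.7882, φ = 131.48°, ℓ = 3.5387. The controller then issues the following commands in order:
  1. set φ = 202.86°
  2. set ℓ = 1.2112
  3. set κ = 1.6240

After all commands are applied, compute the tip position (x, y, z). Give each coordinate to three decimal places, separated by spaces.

-0.786 -0.332 0.568

initial: κ=0.7882, φ=131.48°, ℓ=3.5387
cmd 1: set φ=202.86° → (κ,φ,ℓ)=(0.7882,202.86°,3.5387) → tip=(-2.2663,-0.9555,0.4379)
cmd 2: set ℓ=1.2112 → (κ,φ,ℓ)=(0.7882,202.86°,1.2112) → tip=(-0.4935,-0.2081,1.0354)
cmd 3: set κ=1.6240 → (κ,φ,ℓ)=(1.6240,202.86°,1.2112) → tip=(-0.7864,-0.3315,0.5681)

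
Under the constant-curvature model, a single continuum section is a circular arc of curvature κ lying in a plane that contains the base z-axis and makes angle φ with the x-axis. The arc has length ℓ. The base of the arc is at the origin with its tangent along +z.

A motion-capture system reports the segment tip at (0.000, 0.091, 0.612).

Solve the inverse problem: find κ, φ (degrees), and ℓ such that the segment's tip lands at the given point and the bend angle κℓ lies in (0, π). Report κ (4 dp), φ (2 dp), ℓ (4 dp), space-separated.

ρ = √(x²+y²) = √(0.000² + 0.091²) = 0.09100
φ = atan2(y, x) mod 360° = atan2(0.091, 0.000) = 90.0000°
|p|² = ρ² + z² = 0.09100² + 0.612² = 0.38282
κ = 2ρ / |p|² = 2×0.09100 / 0.38282 = 0.47541
θ = 2·atan2(ρ, z) = 2·atan2(0.09100, 0.612) = 0.29522 rad
ℓ = θ/κ = 0.29522/0.47541 = 0.62098

0.4754 90.00 0.6210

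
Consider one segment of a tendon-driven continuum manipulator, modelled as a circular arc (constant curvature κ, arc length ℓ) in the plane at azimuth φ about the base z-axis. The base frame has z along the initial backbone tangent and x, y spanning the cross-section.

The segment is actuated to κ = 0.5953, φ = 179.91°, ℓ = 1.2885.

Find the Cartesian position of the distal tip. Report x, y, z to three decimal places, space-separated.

θ = κ·ℓ = 0.5953 × 1.2885 = 0.76704 rad
ρ = (1 − cos θ)/κ = (1 − 0.71997)/0.5953 = 0.47041
z = sin θ / κ = 0.69401/0.5953 = 1.16582
x = ρ cos φ = 0.47041 × cos(179.91°) = -0.47041
y = ρ sin φ = 0.47041 × sin(179.91°) = 0.00074

-0.470 0.001 1.166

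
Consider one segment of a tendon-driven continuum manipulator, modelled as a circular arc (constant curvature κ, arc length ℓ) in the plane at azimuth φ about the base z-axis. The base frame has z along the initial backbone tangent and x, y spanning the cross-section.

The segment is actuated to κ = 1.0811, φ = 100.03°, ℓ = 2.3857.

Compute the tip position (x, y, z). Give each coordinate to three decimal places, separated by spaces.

-0.297 1.681 0.493

θ = κ·ℓ = 1.0811 × 2.3857 = 2.57918 rad
ρ = (1 − cos θ)/κ = (1 − -0.84597)/1.0811 = 1.70749
z = sin θ / κ = 0.53323/1.0811 = 0.49323
x = ρ cos φ = 1.70749 × cos(100.03°) = -0.29738
y = ρ sin φ = 1.70749 × sin(100.03°) = 1.68140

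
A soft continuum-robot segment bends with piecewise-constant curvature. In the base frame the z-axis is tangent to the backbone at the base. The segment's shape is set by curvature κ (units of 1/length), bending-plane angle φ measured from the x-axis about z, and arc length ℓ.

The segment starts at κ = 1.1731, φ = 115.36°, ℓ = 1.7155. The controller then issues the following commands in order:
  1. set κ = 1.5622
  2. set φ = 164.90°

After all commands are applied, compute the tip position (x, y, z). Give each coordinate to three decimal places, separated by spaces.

initial: κ=1.1731, φ=115.36°, ℓ=1.7155
cmd 1: set κ=1.5622 → (κ,φ,ℓ)=(1.5622,115.36°,1.7155) → tip=(-0.5196,1.0963,0.2851)
cmd 2: set φ=164.90° → (κ,φ,ℓ)=(1.5622,164.90°,1.7155) → tip=(-1.1714,0.3161,0.2851)

-1.171 0.316 0.285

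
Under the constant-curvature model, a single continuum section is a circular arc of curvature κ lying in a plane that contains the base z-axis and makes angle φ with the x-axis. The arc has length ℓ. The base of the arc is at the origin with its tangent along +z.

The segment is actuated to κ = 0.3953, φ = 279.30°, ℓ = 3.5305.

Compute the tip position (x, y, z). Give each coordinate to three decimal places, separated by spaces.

θ = κ·ℓ = 0.3953 × 3.5305 = 1.39561 rad
ρ = (1 − cos θ)/κ = (1 − 0.17429)/0.3953 = 2.08881
z = sin θ / κ = 0.98469/0.3953 = 2.49100
x = ρ cos φ = 2.08881 × cos(279.30°) = 0.33756
y = ρ sin φ = 2.08881 × sin(279.30°) = -2.06135

0.338 -2.061 2.491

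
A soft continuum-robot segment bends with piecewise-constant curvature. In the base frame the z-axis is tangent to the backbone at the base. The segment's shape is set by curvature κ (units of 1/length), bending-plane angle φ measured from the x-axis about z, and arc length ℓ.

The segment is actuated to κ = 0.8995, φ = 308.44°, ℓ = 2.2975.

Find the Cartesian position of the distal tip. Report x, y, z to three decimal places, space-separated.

θ = κ·ℓ = 0.8995 × 2.2975 = 2.06660 rad
ρ = (1 − cos θ)/κ = (1 − -0.47574)/0.8995 = 1.64062
z = sin θ / κ = 0.87959/0.8995 = 0.97786
x = ρ cos φ = 1.64062 × cos(308.44°) = 1.01997
y = ρ sin φ = 1.64062 × sin(308.44°) = -1.28503

1.020 -1.285 0.978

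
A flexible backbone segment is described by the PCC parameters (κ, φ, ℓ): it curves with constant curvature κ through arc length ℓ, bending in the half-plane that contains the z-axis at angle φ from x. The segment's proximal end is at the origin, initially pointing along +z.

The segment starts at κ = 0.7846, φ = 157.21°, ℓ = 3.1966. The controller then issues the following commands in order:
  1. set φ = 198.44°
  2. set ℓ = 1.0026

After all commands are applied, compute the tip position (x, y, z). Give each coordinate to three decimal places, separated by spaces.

-0.355 -0.118 0.902

initial: κ=0.7846, φ=157.21°, ℓ=3.1966
cmd 1: set φ=198.44° → (κ,φ,ℓ)=(0.7846,198.44°,3.1966) → tip=(-2.1835,-0.7281,0.7545)
cmd 2: set ℓ=1.0026 → (κ,φ,ℓ)=(0.7846,198.44°,1.0026) → tip=(-0.3552,-0.1184,0.9024)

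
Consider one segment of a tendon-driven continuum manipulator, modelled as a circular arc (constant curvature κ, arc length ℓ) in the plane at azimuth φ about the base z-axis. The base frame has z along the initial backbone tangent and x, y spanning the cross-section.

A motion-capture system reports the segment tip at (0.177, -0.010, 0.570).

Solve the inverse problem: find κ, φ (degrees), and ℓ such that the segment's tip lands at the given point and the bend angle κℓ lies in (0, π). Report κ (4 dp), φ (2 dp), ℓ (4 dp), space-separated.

0.9950 356.77 0.6061

ρ = √(x²+y²) = √(0.177² + -0.010²) = 0.17728
φ = atan2(y, x) mod 360° = atan2(-0.010, 0.177) = 356.7664°
|p|² = ρ² + z² = 0.17728² + 0.570² = 0.35633
κ = 2ρ / |p|² = 2×0.17728 / 0.35633 = 0.99505
θ = 2·atan2(ρ, z) = 2·atan2(0.17728, 0.570) = 0.60307 rad
ℓ = θ/κ = 0.60307/0.99505 = 0.60608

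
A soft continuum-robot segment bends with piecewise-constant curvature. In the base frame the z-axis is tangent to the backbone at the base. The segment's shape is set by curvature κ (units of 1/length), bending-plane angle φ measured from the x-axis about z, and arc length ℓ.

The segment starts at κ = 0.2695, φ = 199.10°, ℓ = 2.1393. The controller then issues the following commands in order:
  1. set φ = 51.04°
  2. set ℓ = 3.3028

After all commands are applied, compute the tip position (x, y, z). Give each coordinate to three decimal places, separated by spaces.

initial: κ=0.2695, φ=199.10°, ℓ=2.1393
cmd 1: set φ=51.04° → (κ,φ,ℓ)=(0.2695,51.04°,2.1393) → tip=(0.3771,0.4664,2.0227)
cmd 2: set ℓ=3.3028 → (κ,φ,ℓ)=(0.2695,51.04°,3.3028) → tip=(0.8648,1.0695,2.8836)

0.865 1.069 2.884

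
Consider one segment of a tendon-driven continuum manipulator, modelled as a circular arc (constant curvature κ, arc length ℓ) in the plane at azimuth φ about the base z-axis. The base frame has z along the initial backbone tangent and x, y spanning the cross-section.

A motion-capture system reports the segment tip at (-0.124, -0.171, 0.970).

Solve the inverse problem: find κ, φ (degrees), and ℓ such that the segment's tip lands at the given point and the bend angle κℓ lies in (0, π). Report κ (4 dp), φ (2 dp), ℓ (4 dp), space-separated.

0.4287 234.05 1.0004

ρ = √(x²+y²) = √(-0.124² + -0.171²) = 0.21123
φ = atan2(y, x) mod 360° = atan2(-0.171, -0.124) = 234.0524°
|p|² = ρ² + z² = 0.21123² + 0.970² = 0.98552
κ = 2ρ / |p|² = 2×0.21123 / 0.98552 = 0.42866
θ = 2·atan2(ρ, z) = 2·atan2(0.21123, 0.970) = 0.42883 rad
ℓ = θ/κ = 0.42883/0.42866 = 1.00038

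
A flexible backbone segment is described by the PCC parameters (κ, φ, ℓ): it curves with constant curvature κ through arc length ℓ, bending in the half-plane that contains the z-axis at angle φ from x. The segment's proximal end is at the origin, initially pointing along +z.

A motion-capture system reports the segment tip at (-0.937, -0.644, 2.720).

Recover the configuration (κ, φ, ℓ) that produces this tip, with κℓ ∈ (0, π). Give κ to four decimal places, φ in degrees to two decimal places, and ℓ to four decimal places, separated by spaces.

ρ = √(x²+y²) = √(-0.937² + -0.644²) = 1.13697
φ = atan2(y, x) mod 360° = atan2(-0.644, -0.937) = 214.5007°
|p|² = ρ² + z² = 1.13697² + 2.720² = 8.69111
κ = 2ρ / |p|² = 2×1.13697 / 8.69111 = 0.26164
θ = 2·atan2(ρ, z) = 2·atan2(1.13697, 2.720) = 0.79186 rad
ℓ = θ/κ = 0.79186/0.26164 = 3.02652

0.2616 214.50 3.0265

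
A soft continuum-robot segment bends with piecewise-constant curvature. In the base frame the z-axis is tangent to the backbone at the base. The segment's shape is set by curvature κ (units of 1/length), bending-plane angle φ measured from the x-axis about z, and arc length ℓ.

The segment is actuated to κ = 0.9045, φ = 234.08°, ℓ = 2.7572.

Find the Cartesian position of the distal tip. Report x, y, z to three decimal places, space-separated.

θ = κ·ℓ = 0.9045 × 2.7572 = 2.49389 rad
ρ = (1 − cos θ)/κ = (1 − -0.79747)/0.9045 = 1.98725
z = sin θ / κ = 0.60336/0.9045 = 0.66706
x = ρ cos φ = 1.98725 × cos(234.08°) = -1.16583
y = ρ sin φ = 1.98725 × sin(234.08°) = -1.60935

-1.166 -1.609 0.667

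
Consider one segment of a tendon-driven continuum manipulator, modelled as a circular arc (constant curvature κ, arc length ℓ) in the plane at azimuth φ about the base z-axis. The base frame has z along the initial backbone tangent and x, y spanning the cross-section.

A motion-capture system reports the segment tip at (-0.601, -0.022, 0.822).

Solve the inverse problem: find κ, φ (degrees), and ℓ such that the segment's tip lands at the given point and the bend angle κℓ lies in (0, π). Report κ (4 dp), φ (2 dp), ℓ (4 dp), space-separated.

1.1595 182.10 1.0895

ρ = √(x²+y²) = √(-0.601² + -0.022²) = 0.60140
φ = atan2(y, x) mod 360° = atan2(-0.022, -0.601) = 182.0964°
|p|² = ρ² + z² = 0.60140² + 0.822² = 1.03737
κ = 2ρ / |p|² = 2×0.60140 / 1.03737 = 1.15948
θ = 2·atan2(ρ, z) = 2·atan2(0.60140, 0.822) = 1.26328 rad
ℓ = θ/κ = 1.26328/1.15948 = 1.08953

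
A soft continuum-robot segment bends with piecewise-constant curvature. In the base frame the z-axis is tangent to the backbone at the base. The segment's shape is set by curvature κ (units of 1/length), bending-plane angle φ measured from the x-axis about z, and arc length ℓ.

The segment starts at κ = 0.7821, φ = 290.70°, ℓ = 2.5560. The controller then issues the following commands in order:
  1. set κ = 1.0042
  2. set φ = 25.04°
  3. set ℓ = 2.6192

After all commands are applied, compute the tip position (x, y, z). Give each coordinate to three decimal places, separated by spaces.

initial: κ=0.7821, φ=290.70°, ℓ=2.5560
cmd 1: set κ=1.0042 → (κ,φ,ℓ)=(1.0042,290.70°,2.5560) → tip=(0.6474,-1.7133,0.5414)
cmd 2: set φ=25.04° → (κ,φ,ℓ)=(1.0042,25.04°,2.5560) → tip=(1.6594,0.7752,0.5414)
cmd 3: set ℓ=2.6192 → (κ,φ,ℓ)=(1.0042,25.04°,2.6192) → tip=(1.6890,0.7890,0.4873)

1.689 0.789 0.487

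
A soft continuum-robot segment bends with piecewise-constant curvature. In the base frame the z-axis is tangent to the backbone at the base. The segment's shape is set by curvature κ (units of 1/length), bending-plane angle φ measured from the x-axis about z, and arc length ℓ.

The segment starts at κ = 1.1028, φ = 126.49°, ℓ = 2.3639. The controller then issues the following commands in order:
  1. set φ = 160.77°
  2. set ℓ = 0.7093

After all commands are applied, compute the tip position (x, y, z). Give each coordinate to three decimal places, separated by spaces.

initial: κ=1.1028, φ=126.49°, ℓ=2.3639
cmd 1: set φ=160.77° → (κ,φ,ℓ)=(1.1028,160.77°,2.3639) → tip=(-1.5929,0.5556,0.4621)
cmd 2: set ℓ=0.7093 → (κ,φ,ℓ)=(1.1028,160.77°,0.7093) → tip=(-0.2488,0.0868,0.6391)

-0.249 0.087 0.639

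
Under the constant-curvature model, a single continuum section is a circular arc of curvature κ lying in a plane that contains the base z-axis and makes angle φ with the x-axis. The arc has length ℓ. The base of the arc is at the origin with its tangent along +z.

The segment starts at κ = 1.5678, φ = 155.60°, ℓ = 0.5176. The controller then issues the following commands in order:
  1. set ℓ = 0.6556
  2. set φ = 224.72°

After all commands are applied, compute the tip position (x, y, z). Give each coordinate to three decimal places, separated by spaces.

-0.219 -0.217 0.546

initial: κ=1.5678, φ=155.60°, ℓ=0.5176
cmd 1: set ℓ=0.6556 → (κ,φ,ℓ)=(1.5678,155.60°,0.6556) → tip=(-0.2808,0.1274,0.5461)
cmd 2: set φ=224.72° → (κ,φ,ℓ)=(1.5678,224.72°,0.6556) → tip=(-0.2191,-0.2169,0.5461)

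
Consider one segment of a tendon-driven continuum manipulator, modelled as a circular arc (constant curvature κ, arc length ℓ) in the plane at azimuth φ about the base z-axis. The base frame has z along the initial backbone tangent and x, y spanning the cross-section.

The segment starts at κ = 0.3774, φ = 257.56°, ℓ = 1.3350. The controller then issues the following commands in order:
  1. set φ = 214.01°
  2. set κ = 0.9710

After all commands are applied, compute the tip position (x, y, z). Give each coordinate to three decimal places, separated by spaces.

-0.622 -0.420 0.991

initial: κ=0.3774, φ=257.56°, ℓ=1.3350
cmd 1: set φ=214.01° → (κ,φ,ℓ)=(0.3774,214.01°,1.3350) → tip=(-0.2729,-0.1842,1.2792)
cmd 2: set κ=0.9710 → (κ,φ,ℓ)=(0.9710,214.01°,1.3350) → tip=(-0.6223,-0.4199,0.9913)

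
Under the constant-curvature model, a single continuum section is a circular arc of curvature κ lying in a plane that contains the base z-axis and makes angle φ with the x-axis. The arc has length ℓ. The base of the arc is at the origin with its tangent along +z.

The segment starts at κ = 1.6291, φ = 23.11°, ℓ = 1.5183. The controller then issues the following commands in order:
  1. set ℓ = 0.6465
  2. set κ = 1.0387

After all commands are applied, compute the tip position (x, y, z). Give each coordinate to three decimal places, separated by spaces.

initial: κ=1.6291, φ=23.11°, ℓ=1.5183
cmd 1: set ℓ=0.6465 → (κ,φ,ℓ)=(1.6291,23.11°,0.6465) → tip=(0.2852,0.1217,0.5334)
cmd 2: set κ=1.0387 → (κ,φ,ℓ)=(1.0387,23.11°,0.6465) → tip=(0.1923,0.0820,0.5990)

0.192 0.082 0.599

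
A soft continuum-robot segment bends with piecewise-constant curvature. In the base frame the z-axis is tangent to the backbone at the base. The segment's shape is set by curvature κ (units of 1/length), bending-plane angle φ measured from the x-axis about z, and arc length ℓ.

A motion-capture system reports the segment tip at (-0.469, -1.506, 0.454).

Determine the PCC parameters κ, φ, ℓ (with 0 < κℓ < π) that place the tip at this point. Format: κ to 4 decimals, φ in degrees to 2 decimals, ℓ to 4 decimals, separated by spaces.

ρ = √(x²+y²) = √(-0.469² + -1.506²) = 1.57734
φ = atan2(y, x) mod 360° = atan2(-1.506, -0.469) = 252.7023°
|p|² = ρ² + z² = 1.57734² + 0.454² = 2.69411
κ = 2ρ / |p|² = 2×1.57734 / 2.69411 = 1.17095
θ = 2·atan2(ρ, z) = 2·atan2(1.57734, 0.454) = 2.58109 rad
ℓ = θ/κ = 2.58109/1.17095 = 2.20427

1.1710 252.70 2.2043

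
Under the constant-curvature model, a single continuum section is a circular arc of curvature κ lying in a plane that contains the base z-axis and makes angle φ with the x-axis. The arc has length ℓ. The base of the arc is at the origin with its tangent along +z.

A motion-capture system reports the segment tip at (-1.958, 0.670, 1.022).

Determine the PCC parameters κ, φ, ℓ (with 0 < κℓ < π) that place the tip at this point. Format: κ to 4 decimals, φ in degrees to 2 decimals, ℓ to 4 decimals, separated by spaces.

ρ = √(x²+y²) = √(-1.958² + 0.670²) = 2.06946
φ = atan2(y, x) mod 360° = atan2(0.670, -1.958) = 161.1098°
|p|² = ρ² + z² = 2.06946² + 1.022² = 5.32715
κ = 2ρ / |p|² = 2×2.06946 / 5.32715 = 0.77695
θ = 2·atan2(ρ, z) = 2·atan2(2.06946, 1.022) = 2.22416 rad
ℓ = θ/κ = 2.22416/0.77695 = 2.86269

0.7769 161.11 2.8627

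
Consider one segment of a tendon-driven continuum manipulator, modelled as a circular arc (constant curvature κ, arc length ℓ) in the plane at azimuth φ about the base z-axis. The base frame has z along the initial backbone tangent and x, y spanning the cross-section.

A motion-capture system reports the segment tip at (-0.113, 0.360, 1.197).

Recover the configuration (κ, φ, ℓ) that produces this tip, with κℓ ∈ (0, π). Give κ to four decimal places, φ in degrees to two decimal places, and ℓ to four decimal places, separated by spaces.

0.4791 107.43 1.2748

ρ = √(x²+y²) = √(-0.113² + 0.360²) = 0.37732
φ = atan2(y, x) mod 360° = atan2(0.360, -0.113) = 107.4265°
|p|² = ρ² + z² = 0.37732² + 1.197² = 1.57518
κ = 2ρ / |p|² = 2×0.37732 / 1.57518 = 0.47908
θ = 2·atan2(ρ, z) = 2·atan2(0.37732, 1.197) = 0.61072 rad
ℓ = θ/κ = 0.61072/0.47908 = 1.27478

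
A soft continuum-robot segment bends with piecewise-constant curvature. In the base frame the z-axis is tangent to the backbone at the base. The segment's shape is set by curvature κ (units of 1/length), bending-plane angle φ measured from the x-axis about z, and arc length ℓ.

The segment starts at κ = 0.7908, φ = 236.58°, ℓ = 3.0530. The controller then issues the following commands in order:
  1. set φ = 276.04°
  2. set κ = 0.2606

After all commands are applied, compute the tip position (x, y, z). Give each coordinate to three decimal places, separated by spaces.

initial: κ=0.7908, φ=236.58°, ℓ=3.0530
cmd 1: set φ=276.04° → (κ,φ,ℓ)=(0.7908,276.04°,3.0530) → tip=(0.2325,-2.1969,0.8407)
cmd 2: set κ=0.2606 → (κ,φ,ℓ)=(0.2606,276.04°,3.0530) → tip=(0.1212,-1.1454,2.7410)

0.121 -1.145 2.741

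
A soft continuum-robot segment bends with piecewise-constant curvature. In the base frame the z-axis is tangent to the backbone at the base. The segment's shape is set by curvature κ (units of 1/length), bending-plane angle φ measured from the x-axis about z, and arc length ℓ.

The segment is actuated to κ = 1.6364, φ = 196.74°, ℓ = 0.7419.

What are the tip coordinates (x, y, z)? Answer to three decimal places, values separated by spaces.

-0.381 -0.115 0.573

θ = κ·ℓ = 1.6364 × 0.7419 = 1.21405 rad
ρ = (1 − cos θ)/κ = (1 − 0.34923)/1.6364 = 0.39768
z = sin θ / κ = 0.93704/1.6364 = 0.57262
x = ρ cos φ = 0.39768 × cos(196.74°) = -0.38083
y = ρ sin φ = 0.39768 × sin(196.74°) = -0.11454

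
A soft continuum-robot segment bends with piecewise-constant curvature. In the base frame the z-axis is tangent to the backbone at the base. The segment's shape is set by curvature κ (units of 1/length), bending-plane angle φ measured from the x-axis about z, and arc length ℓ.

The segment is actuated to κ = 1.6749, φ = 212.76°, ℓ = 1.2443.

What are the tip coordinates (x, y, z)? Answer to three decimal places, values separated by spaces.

-0.749 -0.482 0.520

θ = κ·ℓ = 1.6749 × 1.2443 = 2.08408 rad
ρ = (1 − cos θ)/κ = (1 − -0.49104)/1.6749 = 0.89023
z = sin θ / κ = 0.87114/1.6749 = 0.52011
x = ρ cos φ = 0.89023 × cos(212.76°) = -0.74863
y = ρ sin φ = 0.89023 × sin(212.76°) = -0.48172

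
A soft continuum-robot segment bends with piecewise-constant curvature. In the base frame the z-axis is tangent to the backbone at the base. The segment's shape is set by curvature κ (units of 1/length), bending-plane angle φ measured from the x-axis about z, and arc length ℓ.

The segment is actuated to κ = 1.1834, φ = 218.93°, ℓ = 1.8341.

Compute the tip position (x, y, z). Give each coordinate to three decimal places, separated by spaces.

-1.028 -0.831 0.698

θ = κ·ℓ = 1.1834 × 1.8341 = 2.17047 rad
ρ = (1 − cos θ)/κ = (1 − -0.56438)/1.1834 = 1.32193
z = sin θ / κ = 0.82552/1.1834 = 0.69758
x = ρ cos φ = 1.32193 × cos(218.93°) = -1.02835
y = ρ sin φ = 1.32193 × sin(218.93°) = -0.83066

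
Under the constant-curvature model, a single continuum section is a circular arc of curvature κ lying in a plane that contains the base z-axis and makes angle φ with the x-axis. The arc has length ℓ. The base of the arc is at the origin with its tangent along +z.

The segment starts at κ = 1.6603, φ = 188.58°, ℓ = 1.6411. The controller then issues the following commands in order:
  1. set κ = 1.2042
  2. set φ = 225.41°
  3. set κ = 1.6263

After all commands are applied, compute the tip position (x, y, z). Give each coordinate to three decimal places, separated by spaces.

-0.816 -0.828 0.280

initial: κ=1.6603, φ=188.58°, ℓ=1.6411
cmd 1: set κ=1.2042 → (κ,φ,ℓ)=(1.2042,188.58°,1.6411) → tip=(-1.1450,-0.1728,0.7631)
cmd 2: set φ=225.41° → (κ,φ,ℓ)=(1.2042,225.41°,1.6411) → tip=(-0.8129,-0.8246,0.7631)
cmd 3: set κ=1.6263 → (κ,φ,ℓ)=(1.6263,225.41°,1.6411) → tip=(-0.8160,-0.8278,0.2799)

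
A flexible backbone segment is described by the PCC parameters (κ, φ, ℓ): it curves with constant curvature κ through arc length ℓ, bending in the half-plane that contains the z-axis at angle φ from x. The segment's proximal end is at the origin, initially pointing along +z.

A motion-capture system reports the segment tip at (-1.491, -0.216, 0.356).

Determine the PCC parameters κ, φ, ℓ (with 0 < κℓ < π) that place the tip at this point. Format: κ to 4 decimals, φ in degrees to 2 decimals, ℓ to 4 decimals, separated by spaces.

ρ = √(x²+y²) = √(-1.491² + -0.216²) = 1.50656
φ = atan2(y, x) mod 360° = atan2(-0.216, -1.491) = 188.2430°
|p|² = ρ² + z² = 1.50656² + 0.356² = 2.39647
κ = 2ρ / |p|² = 2×1.50656 / 2.39647 = 1.25732
θ = 2·atan2(ρ, z) = 2·atan2(1.50656, 0.356) = 2.67751 rad
ℓ = θ/κ = 2.67751/1.25732 = 2.12954

1.2573 188.24 2.1295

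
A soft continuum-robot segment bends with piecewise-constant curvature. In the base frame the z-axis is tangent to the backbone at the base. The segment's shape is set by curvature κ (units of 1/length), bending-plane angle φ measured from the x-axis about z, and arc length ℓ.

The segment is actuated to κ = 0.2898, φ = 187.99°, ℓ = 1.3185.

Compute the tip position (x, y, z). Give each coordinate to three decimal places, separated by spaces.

-0.246 -0.035 1.287

θ = κ·ℓ = 0.2898 × 1.3185 = 0.38210 rad
ρ = (1 − cos θ)/κ = (1 − 0.92788)/0.2898 = 0.24885
z = sin θ / κ = 0.37287/0.2898 = 1.28665
x = ρ cos φ = 0.24885 × cos(187.99°) = -0.24643
y = ρ sin φ = 0.24885 × sin(187.99°) = -0.03459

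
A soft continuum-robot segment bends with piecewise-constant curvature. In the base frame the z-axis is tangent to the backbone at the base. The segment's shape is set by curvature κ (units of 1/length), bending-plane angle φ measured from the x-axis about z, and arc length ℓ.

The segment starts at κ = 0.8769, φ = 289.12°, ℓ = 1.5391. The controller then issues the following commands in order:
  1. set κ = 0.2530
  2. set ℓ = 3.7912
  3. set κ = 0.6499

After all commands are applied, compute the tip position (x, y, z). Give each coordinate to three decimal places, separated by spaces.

initial: κ=0.8769, φ=289.12°, ℓ=1.5391
cmd 1: set κ=0.2530 → (κ,φ,ℓ)=(0.2530,289.12°,1.5391) → tip=(0.0969,-0.2796,1.5005)
cmd 2: set ℓ=3.7912 → (κ,φ,ℓ)=(0.2530,289.12°,3.7912) → tip=(0.5513,-1.5902,3.2360)
cmd 3: set κ=0.6499 → (κ,φ,ℓ)=(0.6499,289.12°,3.7912) → tip=(0.8966,-2.5864,0.9648)

0.897 -2.586 0.965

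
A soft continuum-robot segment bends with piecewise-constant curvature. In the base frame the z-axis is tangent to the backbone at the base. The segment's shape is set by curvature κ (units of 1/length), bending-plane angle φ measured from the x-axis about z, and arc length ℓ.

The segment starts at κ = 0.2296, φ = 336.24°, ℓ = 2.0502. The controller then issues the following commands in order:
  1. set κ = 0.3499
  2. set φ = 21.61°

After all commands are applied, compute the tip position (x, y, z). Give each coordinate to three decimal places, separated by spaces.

initial: κ=0.2296, φ=336.24°, ℓ=2.0502
cmd 1: set κ=0.3499 → (κ,φ,ℓ)=(0.3499,336.24°,2.0502) → tip=(0.6447,-0.2838,1.8788)
cmd 2: set φ=21.61° → (κ,φ,ℓ)=(0.3499,21.61°,2.0502) → tip=(0.6549,0.2594,1.8788)

0.655 0.259 1.879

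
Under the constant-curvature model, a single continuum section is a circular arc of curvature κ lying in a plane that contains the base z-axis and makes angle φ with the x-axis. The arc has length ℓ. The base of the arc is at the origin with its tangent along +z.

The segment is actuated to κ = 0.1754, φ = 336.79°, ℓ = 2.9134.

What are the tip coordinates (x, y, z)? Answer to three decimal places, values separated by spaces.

θ = κ·ℓ = 0.1754 × 2.9134 = 0.51101 rad
ρ = (1 − cos θ)/κ = (1 − 0.87225)/0.1754 = 0.72833
z = sin θ / κ = 0.48906/0.1754 = 2.78825
x = ρ cos φ = 0.72833 × cos(336.79°) = 0.66938
y = ρ sin φ = 0.72833 × sin(336.79°) = -0.28704

0.669 -0.287 2.788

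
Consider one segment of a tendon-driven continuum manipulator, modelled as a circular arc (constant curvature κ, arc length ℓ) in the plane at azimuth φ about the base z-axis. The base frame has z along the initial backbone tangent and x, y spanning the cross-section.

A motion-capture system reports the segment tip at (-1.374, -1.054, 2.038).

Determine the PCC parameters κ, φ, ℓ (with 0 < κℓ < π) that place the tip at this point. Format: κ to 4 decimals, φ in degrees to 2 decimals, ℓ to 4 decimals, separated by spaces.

ρ = √(x²+y²) = √(-1.374² + -1.054²) = 1.73170
φ = atan2(y, x) mod 360° = atan2(-1.054, -1.374) = 217.4919°
|p|² = ρ² + z² = 1.73170² + 2.038² = 7.15224
κ = 2ρ / |p|² = 2×1.73170 / 7.15224 = 0.48424
θ = 2·atan2(ρ, z) = 2·atan2(1.73170, 2.038) = 1.40865 rad
ℓ = θ/κ = 1.40865/0.48424 = 2.90898

0.4842 217.49 2.9090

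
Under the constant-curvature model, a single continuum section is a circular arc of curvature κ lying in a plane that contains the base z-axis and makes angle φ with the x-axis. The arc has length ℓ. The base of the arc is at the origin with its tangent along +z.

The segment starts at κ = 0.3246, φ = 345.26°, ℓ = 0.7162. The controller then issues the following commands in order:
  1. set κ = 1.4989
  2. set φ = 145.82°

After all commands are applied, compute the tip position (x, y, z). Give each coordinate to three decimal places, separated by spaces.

-0.289 0.196 0.586

initial: κ=0.3246, φ=345.26°, ℓ=0.7162
cmd 1: set κ=1.4989 → (κ,φ,ℓ)=(1.4989,345.26°,0.7162) → tip=(0.3374,-0.0888,0.5864)
cmd 2: set φ=145.82° → (κ,φ,ℓ)=(1.4989,145.82°,0.7162) → tip=(-0.2886,0.1960,0.5864)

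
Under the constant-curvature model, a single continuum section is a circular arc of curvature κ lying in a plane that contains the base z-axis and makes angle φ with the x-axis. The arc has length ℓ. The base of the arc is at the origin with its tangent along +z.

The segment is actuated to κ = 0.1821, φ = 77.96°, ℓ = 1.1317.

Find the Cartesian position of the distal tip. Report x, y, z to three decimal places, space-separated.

θ = κ·ℓ = 0.1821 × 1.1317 = 0.20608 rad
ρ = (1 − cos θ)/κ = (1 − 0.97884)/0.1821 = 0.11620
z = sin θ / κ = 0.20463/0.1821 = 1.12371
x = ρ cos φ = 0.11620 × cos(77.96°) = 0.02424
y = ρ sin φ = 0.11620 × sin(77.96°) = 0.11364

0.024 0.114 1.124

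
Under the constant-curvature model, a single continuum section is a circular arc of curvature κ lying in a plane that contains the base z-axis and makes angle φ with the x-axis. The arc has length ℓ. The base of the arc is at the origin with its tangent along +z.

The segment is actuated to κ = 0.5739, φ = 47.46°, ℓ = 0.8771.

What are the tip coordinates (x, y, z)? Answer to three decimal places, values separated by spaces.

0.146 0.159 0.841

θ = κ·ℓ = 0.5739 × 0.8771 = 0.50337 rad
ρ = (1 − cos θ)/κ = (1 − 0.87596)/0.5739 = 0.21613
z = sin θ / κ = 0.48238/0.5739 = 0.84053
x = ρ cos φ = 0.21613 × cos(47.46°) = 0.14613
y = ρ sin φ = 0.21613 × sin(47.46°) = 0.15925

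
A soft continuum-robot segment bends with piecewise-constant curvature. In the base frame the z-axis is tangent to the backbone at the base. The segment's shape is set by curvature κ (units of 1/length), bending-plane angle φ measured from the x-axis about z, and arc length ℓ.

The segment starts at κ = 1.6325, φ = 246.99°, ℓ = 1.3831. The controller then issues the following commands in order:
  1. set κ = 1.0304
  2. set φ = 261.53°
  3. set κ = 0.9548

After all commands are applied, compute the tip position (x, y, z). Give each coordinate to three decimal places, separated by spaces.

-0.116 -0.779 1.015

initial: κ=1.6325, φ=246.99°, ℓ=1.3831
cmd 1: set κ=1.0304 → (κ,φ,ℓ)=(1.0304,246.99°,1.3831) → tip=(-0.3243,-0.7636,0.9602)
cmd 2: set φ=261.53° → (κ,φ,ℓ)=(1.0304,261.53°,1.3831) → tip=(-0.1222,-0.8206,0.9602)
cmd 3: set κ=0.9548 → (κ,φ,ℓ)=(0.9548,261.53°,1.3831) → tip=(-0.1161,-0.7794,1.0147)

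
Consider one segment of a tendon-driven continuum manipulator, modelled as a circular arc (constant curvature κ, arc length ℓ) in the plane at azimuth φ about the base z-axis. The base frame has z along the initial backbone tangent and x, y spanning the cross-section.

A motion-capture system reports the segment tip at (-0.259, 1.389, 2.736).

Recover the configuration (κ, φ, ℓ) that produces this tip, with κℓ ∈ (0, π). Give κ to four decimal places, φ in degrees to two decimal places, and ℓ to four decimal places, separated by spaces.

0.2980 100.56 3.1991

ρ = √(x²+y²) = √(-0.259² + 1.389²) = 1.41294
φ = atan2(y, x) mod 360° = atan2(1.389, -0.259) = 100.5624°
|p|² = ρ² + z² = 1.41294² + 2.736² = 9.48210
κ = 2ρ / |p|² = 2×1.41294 / 9.48210 = 0.29802
θ = 2·atan2(ρ, z) = 2·atan2(1.41294, 2.736) = 0.95340 rad
ℓ = θ/κ = 0.95340/0.29802 = 3.19910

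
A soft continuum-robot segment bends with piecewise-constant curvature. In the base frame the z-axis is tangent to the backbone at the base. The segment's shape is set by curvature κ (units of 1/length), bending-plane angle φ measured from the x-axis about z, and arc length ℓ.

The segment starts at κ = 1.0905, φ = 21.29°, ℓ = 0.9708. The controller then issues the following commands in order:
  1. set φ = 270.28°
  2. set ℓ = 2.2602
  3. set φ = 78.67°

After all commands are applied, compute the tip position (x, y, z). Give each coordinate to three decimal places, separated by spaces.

0.321 1.600 0.574

initial: κ=1.0905, φ=21.29°, ℓ=0.9708
cmd 1: set φ=270.28° → (κ,φ,ℓ)=(1.0905,270.28°,0.9708) → tip=(0.0023,-0.4676,0.7994)
cmd 2: set ℓ=2.2602 → (κ,φ,ℓ)=(1.0905,270.28°,2.2602) → tip=(0.0080,-1.6318,0.5744)
cmd 3: set φ=78.67° → (κ,φ,ℓ)=(1.0905,78.67°,2.2602) → tip=(0.3206,1.6001,0.5744)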